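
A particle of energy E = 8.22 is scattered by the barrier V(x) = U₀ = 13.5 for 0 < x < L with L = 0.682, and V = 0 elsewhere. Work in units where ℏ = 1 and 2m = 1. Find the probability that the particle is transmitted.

T = 0.153

E < U₀: inside the barrier ψ ∝ e^{±κx} with κ = √(2m(U₀ − E))/ℏ = 2.298.
κL = 1.567, sinh(κL) = 2.292.
Matching ψ, ψ′ at both faces gives T = [1 + U₀² sinh²(κL) / (4E(U₀ − E))]⁻¹ = 1/6.515 = 0.153.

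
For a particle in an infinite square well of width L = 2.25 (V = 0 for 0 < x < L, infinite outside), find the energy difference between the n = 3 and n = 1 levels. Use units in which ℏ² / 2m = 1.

E_n = n²π²ℏ²/(2mL²), so ΔE = (3² − 1²) π²ℏ²/(2mL²).
ΔE = 8 × π² / (2 × 0.5 × 2.25²) = 15.60.

ΔE = 15.6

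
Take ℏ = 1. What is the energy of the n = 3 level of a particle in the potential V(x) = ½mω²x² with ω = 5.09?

Using E_n = (n + ½)ℏω: E_3 = 3.5 × 5.09 = 17.82.

E = 17.8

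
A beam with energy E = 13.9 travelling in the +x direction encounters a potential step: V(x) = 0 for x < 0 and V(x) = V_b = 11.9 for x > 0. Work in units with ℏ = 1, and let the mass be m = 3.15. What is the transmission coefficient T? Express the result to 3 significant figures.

On each side the TISE gives plane waves with k = √(2m(E − V))/ℏ: k₁ = √(2·3.15·13.9) = 9.358, k₂ = √(2·3.15·2) = 3.550.
Matching ψ and ψ′ at x = 0 gives r = (k₁ − k₂)/(k₁ + k₂), so R = r² = 0.2025 and T = 1 − R = 0.7975.

T = 0.798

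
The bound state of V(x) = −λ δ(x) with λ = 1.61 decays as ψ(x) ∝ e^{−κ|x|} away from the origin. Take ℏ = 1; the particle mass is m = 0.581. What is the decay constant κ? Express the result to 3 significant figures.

κ = 0.935

Integrate −(ℏ²/2m)ψ'' − λδ(x)ψ = Eψ from −ε to +ε: the ψ'' term gives ψ'(0⁺) − ψ'(0⁻) and the δ term gives −(2mλ/ℏ²)ψ(0).
With ψ ∝ e^{−κ|x|} this yields −2κ = −2mλ/ℏ², so κ = mλ/ℏ² = 0.9354.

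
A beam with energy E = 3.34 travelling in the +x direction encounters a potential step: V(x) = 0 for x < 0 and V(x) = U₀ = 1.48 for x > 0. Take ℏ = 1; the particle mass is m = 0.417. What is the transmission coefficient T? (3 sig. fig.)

The wavenumbers are k₁ = √(2mE)/ℏ = 1.669 on the left and k₂ = √(2m(E − U₀))/ℏ = 1.245 on the right.
Matching ψ and ψ′ at x = 0 gives r = (k₁ − k₂)/(k₁ + k₂), so R = r² = 0.02112 and T = 1 − R = 0.9789.

T = 0.979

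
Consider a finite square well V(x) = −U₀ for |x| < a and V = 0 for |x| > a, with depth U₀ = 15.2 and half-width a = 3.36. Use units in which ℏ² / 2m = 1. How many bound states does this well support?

The dimensionless depth is z₀ = a√(2mU₀)/ℏ = 3.36 × √(15.20) = 13.10.
The even/odd transcendental equations gain one root per π/2 in z₀, giving N = 1 + ⌊2z₀/π⌋ = 1 + ⌊8.340⌋ = 9.

N = 9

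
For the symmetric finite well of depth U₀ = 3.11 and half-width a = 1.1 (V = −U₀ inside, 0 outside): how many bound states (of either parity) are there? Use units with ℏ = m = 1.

Define the well-strength parameter z₀ = (a/ℏ)√(2mU₀) = 1.1 × √(2·1·3.11) = 2.743.
The even/odd transcendental equations gain one root per π/2 in z₀, giving N = 1 + ⌊2z₀/π⌋ = 1 + ⌊1.746⌋ = 2.

N = 2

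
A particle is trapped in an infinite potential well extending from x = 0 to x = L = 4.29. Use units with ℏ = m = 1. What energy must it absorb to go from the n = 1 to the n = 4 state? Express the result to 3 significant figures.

ΔE = 4.02

E_n = n²π²ℏ²/(2mL²), so ΔE = (4² − 1²) π²ℏ²/(2mL²).
ΔE = 15 × π² / (2 × 1 × 4.29²) = 4.022.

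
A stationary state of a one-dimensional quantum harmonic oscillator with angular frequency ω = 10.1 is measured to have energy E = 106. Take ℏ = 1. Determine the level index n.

n = 10

Invert E_n = (n + ½)ℏω: n = E/ℏω − ½ = 9.995, so n = 10.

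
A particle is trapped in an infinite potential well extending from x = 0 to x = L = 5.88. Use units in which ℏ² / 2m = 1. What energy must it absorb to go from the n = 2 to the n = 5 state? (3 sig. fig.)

ΔE = 5.99

E_n = n²π²ℏ²/(2mL²), so ΔE = (5² − 2²) π²ℏ²/(2mL²).
ΔE = 21 × π² / (2 × 0.5 × 5.88²) = 5.995.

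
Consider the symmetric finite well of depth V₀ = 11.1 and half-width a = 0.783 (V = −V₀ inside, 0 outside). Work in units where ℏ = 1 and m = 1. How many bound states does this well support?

N = 3

Define the well-strength parameter z₀ = (a/ℏ)√(2mV₀) = 0.783 × √(2·1·11.1) = 3.689.
The even/odd transcendental equations gain one root per π/2 in z₀, giving N = 1 + ⌊2z₀/π⌋ = 1 + ⌊2.349⌋ = 3.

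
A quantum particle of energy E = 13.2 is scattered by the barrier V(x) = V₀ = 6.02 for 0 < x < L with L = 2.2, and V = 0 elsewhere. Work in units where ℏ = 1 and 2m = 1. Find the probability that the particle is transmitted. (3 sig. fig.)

T = 0.986

Above the barrier the interior wavenumber is k₂ = √(2m(E − V₀))/ℏ = 2.680, giving phase k₂L = 5.895.
Matching at both interfaces gives T⁻¹ = 1 + V₀² sin²(k₂L) / [4E(E − V₀)] = 1.014, hence T = 0.986.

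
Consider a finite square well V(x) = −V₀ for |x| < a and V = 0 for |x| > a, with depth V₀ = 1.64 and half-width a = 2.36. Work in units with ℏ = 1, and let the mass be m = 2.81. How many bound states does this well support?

Define the well-strength parameter z₀ = (a/ℏ)√(2mV₀) = 2.36 × √(2·2.81·1.64) = 7.165.
A new bound state (alternating even/odd) appears each time z₀ passes a multiple of π/2, so N = ⌊2z₀/π⌋ + 1 = ⌊4.561⌋ + 1 = 5.

N = 5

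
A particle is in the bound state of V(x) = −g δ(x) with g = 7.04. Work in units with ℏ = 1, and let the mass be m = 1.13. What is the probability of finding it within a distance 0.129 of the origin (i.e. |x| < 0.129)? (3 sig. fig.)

The normalised bound state is ψ = √κ e^{−κ|x|} with κ = mg/ℏ² = 7.955.
P(|x| < d) = ∫_{−d}^{d} κ e^{−2κ|x|} dx = 1 − e^{−2κd} = 1 − e^{−2.052} = 0.8716.

P = 0.872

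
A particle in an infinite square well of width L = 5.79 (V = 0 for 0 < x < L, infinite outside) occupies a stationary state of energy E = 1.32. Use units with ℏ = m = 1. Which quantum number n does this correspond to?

For an infinite well E_n = n²π²ℏ²/(2mL²), so n = (L/πℏ)√(2mE).
n = (5.79/π) × √(2 × 1 × 1.32) = 2.995 → n = 3.

n = 3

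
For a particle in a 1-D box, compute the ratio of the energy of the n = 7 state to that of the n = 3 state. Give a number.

5.44444

E_n = n²π²ℏ²/(2mL²) so the ratio is n₂²/n₁² = 49/9 = 5.44444.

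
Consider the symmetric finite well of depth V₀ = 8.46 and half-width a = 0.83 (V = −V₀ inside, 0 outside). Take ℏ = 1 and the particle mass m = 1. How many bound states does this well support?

N = 3

Define the well-strength parameter z₀ = (a/ℏ)√(2mV₀) = 0.83 × √(2·1·8.46) = 3.414.
A new bound state (alternating even/odd) appears each time z₀ passes a multiple of π/2, so N = ⌊2z₀/π⌋ + 1 = ⌊2.173⌋ + 1 = 3.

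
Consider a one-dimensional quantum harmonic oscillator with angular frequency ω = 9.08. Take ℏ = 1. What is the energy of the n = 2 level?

E = 22.7

The oscillator eigenvalues are E_n = ℏω(n + ½), so E_2 = 9.08 × 2.5 = 22.70.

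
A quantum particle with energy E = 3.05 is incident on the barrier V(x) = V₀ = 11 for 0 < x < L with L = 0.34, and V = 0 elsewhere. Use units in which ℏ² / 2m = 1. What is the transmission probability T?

Since E < V₀ the interior solution is evanescent with decay constant κ = √(2m(V₀ − E))/ℏ = 2.820.
κL = 0.9587, sinh(κL) = 1.112.
The exact tunnelling result is T⁻¹ = 1 + V₀² sinh²(κL) / [4E(V₀ − E)] = 2.544, so T = 0.393.

T = 0.393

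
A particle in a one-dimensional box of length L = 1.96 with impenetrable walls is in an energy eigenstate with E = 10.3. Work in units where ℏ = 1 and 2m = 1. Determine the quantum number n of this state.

n = 2

For an infinite well E_n = n²π²ℏ²/(2mL²), so n = (L/πℏ)√(2mE).
n = (1.96/π) × √(2 × 0.5 × 10.3) = 2.002 → n = 2.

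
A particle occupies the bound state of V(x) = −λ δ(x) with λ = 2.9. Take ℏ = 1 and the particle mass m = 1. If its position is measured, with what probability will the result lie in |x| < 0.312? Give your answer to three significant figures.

The normalised bound state is ψ = √κ e^{−κ|x|} with κ = mλ/ℏ² = 2.900.
P(|x| < d) = ∫_{−d}^{d} κ e^{−2κ|x|} dx = 1 − e^{−2κd} = 1 − e^{−1.810} = 0.8363.

P = 0.836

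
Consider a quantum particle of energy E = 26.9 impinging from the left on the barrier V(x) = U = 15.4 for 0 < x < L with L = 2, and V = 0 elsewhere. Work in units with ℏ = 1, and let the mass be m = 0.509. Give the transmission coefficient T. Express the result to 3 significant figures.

T = 0.949

E > U: inside the barrier k₂ = √(2m(E − U))/ℏ = 3.422, k₂L = 6.843.
Matching at both interfaces gives T⁻¹ = 1 + U² sin²(k₂L) / [4E(E − U)] = 1.054, hence T = 0.949.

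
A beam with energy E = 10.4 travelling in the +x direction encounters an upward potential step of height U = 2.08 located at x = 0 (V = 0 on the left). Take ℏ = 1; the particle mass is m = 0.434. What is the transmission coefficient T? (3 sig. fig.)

On each side the TISE gives plane waves with k = √(2m(E − V))/ℏ: k₁ = √(2·0.434·10.4) = 3.005, k₂ = √(2·0.434·8.32) = 2.687.
Matching ψ and ψ′ at x = 0 gives r = (k₁ − k₂)/(k₁ + k₂), so R = r² = 0.003106 and T = 1 − R = 0.9969.

T = 0.997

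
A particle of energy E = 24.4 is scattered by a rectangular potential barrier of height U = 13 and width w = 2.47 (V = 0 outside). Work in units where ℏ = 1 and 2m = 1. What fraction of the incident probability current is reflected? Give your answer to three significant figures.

E > U: inside the barrier k₂ = √(2m(E − U))/ℏ = 3.376, k₂w = 8.340.
T = [1 + U² sin²(k₂w) / (4E(E − U))]⁻¹ = 1/1.119 = 0.894.
R = 1 − T = 0.106.

R = 0.106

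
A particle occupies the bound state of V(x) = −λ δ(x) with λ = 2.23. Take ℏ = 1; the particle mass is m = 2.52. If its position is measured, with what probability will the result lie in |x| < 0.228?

The normalised bound state is ψ = √κ e^{−κ|x|} with κ = mλ/ℏ² = 5.620.
P(|x| < d) = ∫_{−d}^{d} κ e^{−2κ|x|} dx = 1 − e^{−2κd} = 1 − e^{−2.563} = 0.9229.

P = 0.923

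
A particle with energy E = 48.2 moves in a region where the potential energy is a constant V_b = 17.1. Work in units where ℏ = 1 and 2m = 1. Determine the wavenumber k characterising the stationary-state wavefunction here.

k = 5.58

With E > V_b the solution is oscillatory, ψ ∝ e^{±ikx} with k = √(2m(E − V_b))/ℏ.
k = √(2 × 0.5 × 31.1) = 5.577.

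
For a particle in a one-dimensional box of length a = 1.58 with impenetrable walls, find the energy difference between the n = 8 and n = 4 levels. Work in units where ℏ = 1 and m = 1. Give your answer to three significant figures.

ΔE = 94.9

E_n = n²π²ℏ²/(2ma²), so ΔE = (8² − 4²) π²ℏ²/(2ma²).
ΔE = 48 × π² / (2 × 1 × 1.58²) = 94.88.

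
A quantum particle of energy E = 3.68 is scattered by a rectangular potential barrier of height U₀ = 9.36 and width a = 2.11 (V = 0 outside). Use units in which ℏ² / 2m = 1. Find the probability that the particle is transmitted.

Since E < U₀ the interior solution is evanescent with decay constant κ = √(2m(U₀ − E))/ℏ = 2.383.
κa = 5.029, sinh(κa) = 76.36.
The exact tunnelling result is T⁻¹ = 1 + U₀² sinh²(κa) / [4E(U₀ − E)] = 6112, so T = 0.000164.

T = 0.000164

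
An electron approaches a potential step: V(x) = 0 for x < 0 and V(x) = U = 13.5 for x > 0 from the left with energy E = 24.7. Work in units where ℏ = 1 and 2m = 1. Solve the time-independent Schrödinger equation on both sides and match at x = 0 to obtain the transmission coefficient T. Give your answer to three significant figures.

The wavenumbers are k₁ = √(2mE)/ℏ = 4.970 on the left and k₂ = √(2m(E − U))/ℏ = 3.347 on the right.
Matching ψ and ψ′ at x = 0 gives r = (k₁ − k₂)/(k₁ + k₂), so R = r² = 0.03810 and T = 1 − R = 0.9619.

T = 0.962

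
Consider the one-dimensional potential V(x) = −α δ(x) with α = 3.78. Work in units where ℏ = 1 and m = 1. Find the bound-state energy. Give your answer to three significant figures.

For x ≠ 0 the bound state is ψ ∝ e^{−κ|x|}; integrating the TISE across the delta gives the cusp condition 2κ = 2mα/ℏ², so κ = 3.780.
Then E = −ℏ²κ²/(2m) = −mα²/(2ℏ²) = -7.144.

E = -7.14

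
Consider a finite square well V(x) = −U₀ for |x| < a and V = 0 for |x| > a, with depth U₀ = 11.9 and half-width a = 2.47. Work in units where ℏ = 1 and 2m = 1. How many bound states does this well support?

The dimensionless depth is z₀ = a√(2mU₀)/ℏ = 2.47 × √(11.90) = 8.521.
A new bound state (alternating even/odd) appears each time z₀ passes a multiple of π/2, so N = ⌊2z₀/π⌋ + 1 = ⌊5.424⌋ + 1 = 6.

N = 6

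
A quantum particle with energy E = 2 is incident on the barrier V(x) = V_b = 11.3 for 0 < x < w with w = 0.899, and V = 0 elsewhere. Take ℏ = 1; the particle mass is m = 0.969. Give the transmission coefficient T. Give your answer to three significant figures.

T = 0.00113

E < V_b: inside the barrier ψ ∝ e^{±κx} with κ = √(2m(V_b − E))/ℏ = 4.245.
κw = 3.817, sinh(κw) = 22.71.
Matching ψ, ψ′ at both faces gives T = [1 + V_b² sinh²(κw) / (4E(V_b − E))]⁻¹ = 1/886.5 = 0.00113.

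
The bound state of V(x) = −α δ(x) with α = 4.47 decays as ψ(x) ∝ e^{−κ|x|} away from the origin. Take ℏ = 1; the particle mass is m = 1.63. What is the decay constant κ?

κ = 7.29

Integrate −(ℏ²/2m)ψ'' − αδ(x)ψ = Eψ from −ε to +ε: the ψ'' term gives ψ'(0⁺) − ψ'(0⁻) and the δ term gives −(2mα/ℏ²)ψ(0).
With ψ ∝ e^{−κ|x|} this yields −2κ = −2mα/ℏ², so κ = mα/ℏ² = 7.286.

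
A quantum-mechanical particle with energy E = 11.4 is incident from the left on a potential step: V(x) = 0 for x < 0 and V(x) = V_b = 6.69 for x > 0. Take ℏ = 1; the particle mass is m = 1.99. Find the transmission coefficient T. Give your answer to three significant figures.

T = 0.953

The wavenumbers are k₁ = √(2mE)/ℏ = 6.736 on the left and k₂ = √(2m(E − V_b))/ℏ = 4.330 on the right.
Matching ψ and ψ′ at x = 0 gives r = (k₁ − k₂)/(k₁ + k₂), so R = r² = 0.04729 and T = 1 − R = 0.9527.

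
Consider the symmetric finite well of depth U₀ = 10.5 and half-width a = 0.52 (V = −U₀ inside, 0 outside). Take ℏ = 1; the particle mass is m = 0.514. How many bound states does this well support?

N = 2

Define the well-strength parameter z₀ = (a/ℏ)√(2mU₀) = 0.52 × √(2·0.514·10.5) = 1.708.
A new bound state (alternating even/odd) appears each time z₀ passes a multiple of π/2, so N = ⌊2z₀/π⌋ + 1 = ⌊1.088⌋ + 1 = 2.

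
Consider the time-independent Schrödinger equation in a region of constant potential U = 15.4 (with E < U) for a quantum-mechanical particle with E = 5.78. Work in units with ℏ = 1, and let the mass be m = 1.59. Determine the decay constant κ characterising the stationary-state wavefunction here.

κ = 5.53

Since E < U the TISE in this region is ψ'' = κ²ψ with κ = √(2m(U − E))/ℏ.
κ = √(2 × 1.59 × 9.62) = 5.531.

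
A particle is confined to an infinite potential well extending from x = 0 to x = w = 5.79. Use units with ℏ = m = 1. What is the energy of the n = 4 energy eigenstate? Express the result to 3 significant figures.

E = 2.36

Requiring ψ(0) = ψ(w) = 0 quantises k = nπ/w, hence E_n = ℏ²k²/2m = n²π²ℏ²/(2mw²).
E_4 = 4² × π² / (2 × 1 × 5.79²) = 2.355.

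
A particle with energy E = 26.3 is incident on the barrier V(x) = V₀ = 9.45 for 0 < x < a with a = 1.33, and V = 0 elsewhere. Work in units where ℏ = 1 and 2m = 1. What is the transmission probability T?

T = 0.974

E > V₀: inside the barrier k₂ = √(2m(E − V₀))/ℏ = 4.105, k₂a = 5.459.
Matching at both interfaces gives T⁻¹ = 1 + V₀² sin²(k₂a) / [4E(E − V₀)] = 1.027, hence T = 0.974.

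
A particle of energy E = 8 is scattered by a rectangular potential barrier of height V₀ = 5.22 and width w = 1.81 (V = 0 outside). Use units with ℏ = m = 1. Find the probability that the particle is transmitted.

Above the barrier the interior wavenumber is k₂ = √(2m(E − V₀))/ℏ = 2.358, giving phase k₂w = 4.268.
T = [1 + V₀² sin²(k₂w) / (4E(E − V₀))]⁻¹ = 1/1.250 = 0.800.

T = 0.800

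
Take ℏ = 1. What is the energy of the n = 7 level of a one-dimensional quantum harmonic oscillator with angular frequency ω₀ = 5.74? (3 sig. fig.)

E = 43.1

The oscillator eigenvalues are E_n = ℏω₀(n + ½), so E_7 = 5.74 × 7.5 = 43.05.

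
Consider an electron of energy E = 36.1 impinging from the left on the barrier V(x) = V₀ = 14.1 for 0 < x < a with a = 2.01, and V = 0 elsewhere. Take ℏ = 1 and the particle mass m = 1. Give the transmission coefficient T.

T = 0.971

E > V₀: inside the barrier k₂ = √(2m(E − V₀))/ℏ = 6.633, k₂a = 13.33.
T = [1 + V₀² sin²(k₂a) / (4E(E − V₀))]⁻¹ = 1/1.030 = 0.971.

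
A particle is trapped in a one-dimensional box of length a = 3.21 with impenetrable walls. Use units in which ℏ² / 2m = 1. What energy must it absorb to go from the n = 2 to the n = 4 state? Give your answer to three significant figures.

ΔE = 11.5

E_n = n²π²ℏ²/(2ma²), so ΔE = (4² − 2²) π²ℏ²/(2ma²).
ΔE = 12 × π² / (2 × 0.5 × 3.21²) = 11.49.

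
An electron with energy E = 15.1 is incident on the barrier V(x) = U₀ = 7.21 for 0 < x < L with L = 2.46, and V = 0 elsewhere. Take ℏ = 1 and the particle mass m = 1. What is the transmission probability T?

E > U₀: inside the barrier k₂ = √(2m(E − U₀))/ℏ = 3.972, k₂L = 9.772.
Matching at both interfaces gives T⁻¹ = 1 + U₀² sin²(k₂L) / [4E(E − U₀)] = 1.013, hence T = 0.988.

T = 0.988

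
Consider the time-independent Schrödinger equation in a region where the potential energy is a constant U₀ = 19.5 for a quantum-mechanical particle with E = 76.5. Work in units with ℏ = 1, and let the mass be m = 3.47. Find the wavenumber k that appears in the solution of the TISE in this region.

With E > U₀ the solution is oscillatory, ψ ∝ e^{±ikx} with k = √(2m(E − U₀))/ℏ.
k = √(2 × 3.47 × 57) = 19.89.

k = 19.9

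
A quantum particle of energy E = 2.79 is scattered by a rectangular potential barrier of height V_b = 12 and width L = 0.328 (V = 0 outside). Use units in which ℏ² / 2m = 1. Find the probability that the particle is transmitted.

T = 0.343

Since E < V_b the interior solution is evanescent with decay constant κ = √(2m(V_b − E))/ℏ = 3.035.
κL = 0.9954, sinh(κL) = 1.168.
Matching ψ, ψ′ at both faces gives T = [1 + V_b² sinh²(κL) / (4E(V_b − E))]⁻¹ = 1/2.912 = 0.343.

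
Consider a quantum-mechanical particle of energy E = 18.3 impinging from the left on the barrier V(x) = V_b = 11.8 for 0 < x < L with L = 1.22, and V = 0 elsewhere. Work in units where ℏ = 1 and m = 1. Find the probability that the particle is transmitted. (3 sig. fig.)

E > V_b: inside the barrier k₂ = √(2m(E − V_b))/ℏ = 3.606, k₂L = 4.399.
Matching at both interfaces gives T⁻¹ = 1 + V_b² sin²(k₂L) / [4E(E − V_b)] = 1.265, hence T = 0.791.

T = 0.791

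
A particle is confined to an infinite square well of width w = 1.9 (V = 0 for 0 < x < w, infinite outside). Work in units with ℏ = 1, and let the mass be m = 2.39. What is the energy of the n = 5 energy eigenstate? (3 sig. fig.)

E = 14.3

The infinite-well eigenfunctions ψ_n = √(2/w) sin(nπx/w) vanish at both walls, giving E_n = n²π²ℏ²/(2mw²).
E_5 = 5² × π² / (2 × 2.39 × 1.9²) = 14.30.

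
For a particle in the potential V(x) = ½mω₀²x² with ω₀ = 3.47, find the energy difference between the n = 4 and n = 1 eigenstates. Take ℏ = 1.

E_n = ℏω₀(n + ½), so ΔE = (4 − 1) ℏω₀ = 3 × 3.47 = 10.41.

ΔE = 10.4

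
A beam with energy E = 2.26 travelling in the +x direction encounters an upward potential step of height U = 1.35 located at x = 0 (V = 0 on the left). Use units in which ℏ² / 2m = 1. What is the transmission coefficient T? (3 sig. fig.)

The wavenumbers are k₁ = √(2mE)/ℏ = 1.503 on the left and k₂ = √(2m(E − U))/ℏ = 0.9539 on the right.
Matching ψ and ψ′ at x = 0 gives r = (k₁ − k₂)/(k₁ + k₂), so R = r² = 0.04999 and T = 1 − R = 0.9500.

T = 0.950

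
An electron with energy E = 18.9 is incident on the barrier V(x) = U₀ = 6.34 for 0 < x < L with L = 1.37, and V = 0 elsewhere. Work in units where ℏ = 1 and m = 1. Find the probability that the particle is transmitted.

T = 0.987

E > U₀: inside the barrier k₂ = √(2m(E − U₀))/ℏ = 5.012, k₂L = 6.866.
Matching at both interfaces gives T⁻¹ = 1 + U₀² sin²(k₂L) / [4E(E − U₀)] = 1.013, hence T = 0.987.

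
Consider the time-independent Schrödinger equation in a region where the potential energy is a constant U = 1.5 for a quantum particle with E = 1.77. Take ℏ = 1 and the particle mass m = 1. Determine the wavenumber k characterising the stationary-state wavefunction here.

k = 0.735

With E > U the solution is oscillatory, ψ ∝ e^{±ikx} with k = √(2m(E − U))/ℏ.
k = √(2 × 1 × 0.27) = 0.7348.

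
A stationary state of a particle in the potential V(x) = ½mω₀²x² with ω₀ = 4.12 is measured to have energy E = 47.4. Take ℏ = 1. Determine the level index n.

Invert E_n = (n + ½)ℏω₀: n = E/ℏω₀ − ½ = 11.005, so n = 11.

n = 11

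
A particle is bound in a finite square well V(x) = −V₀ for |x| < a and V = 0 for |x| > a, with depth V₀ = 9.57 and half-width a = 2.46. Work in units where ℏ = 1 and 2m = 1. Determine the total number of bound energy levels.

Define the well-strength parameter z₀ = (a/ℏ)√(2mV₀) = 2.46 × √(2·0.5·9.57) = 7.610.
The even/odd transcendental equations gain one root per π/2 in z₀, giving N = 1 + ⌊2z₀/π⌋ = 1 + ⌊4.845⌋ = 5.

N = 5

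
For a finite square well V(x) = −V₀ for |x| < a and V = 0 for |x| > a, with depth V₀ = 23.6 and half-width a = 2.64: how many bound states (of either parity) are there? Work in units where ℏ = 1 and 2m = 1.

The dimensionless depth is z₀ = a√(2mV₀)/ℏ = 2.64 × √(23.60) = 12.83.
The even/odd transcendental equations gain one root per π/2 in z₀, giving N = 1 + ⌊2z₀/π⌋ = 1 + ⌊8.165⌋ = 9.

N = 9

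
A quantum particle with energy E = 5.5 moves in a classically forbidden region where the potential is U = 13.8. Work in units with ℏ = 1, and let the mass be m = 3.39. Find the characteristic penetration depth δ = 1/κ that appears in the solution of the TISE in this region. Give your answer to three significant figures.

Since E < U the TISE in this region is ψ'' = κ²ψ with κ = √(2m(U − E))/ℏ.
κ = √(2 × 3.39 × 8.3) = 7.502. The penetration depth is δ = 1/κ = 0.133.

δ = 0.133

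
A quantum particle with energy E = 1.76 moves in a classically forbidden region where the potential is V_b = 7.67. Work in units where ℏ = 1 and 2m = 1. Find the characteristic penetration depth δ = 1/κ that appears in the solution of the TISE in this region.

δ = 0.411

Since E < V_b the TISE in this region is ψ'' = κ²ψ with κ = √(2m(V_b − E))/ℏ.
κ = √(2 × 0.5 × 5.91) = 2.431. The penetration depth is δ = 1/κ = 0.411.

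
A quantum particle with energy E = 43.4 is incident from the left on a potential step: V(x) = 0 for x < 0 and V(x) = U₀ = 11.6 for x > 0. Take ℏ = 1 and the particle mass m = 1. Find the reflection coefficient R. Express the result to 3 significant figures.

R = 0.00602

On each side the TISE gives plane waves with k = √(2m(E − V))/ℏ: k₁ = √(2·1·43.4) = 9.317, k₂ = √(2·1·31.8) = 7.975.
Matching ψ and ψ′ at x = 0 gives r = (k₁ − k₂)/(k₁ + k₂), so R = r² = 0.006021 and T = 1 − R = 0.9940.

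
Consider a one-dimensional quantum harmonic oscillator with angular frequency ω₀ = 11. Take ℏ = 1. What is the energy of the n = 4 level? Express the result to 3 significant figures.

E = 49.5

Using E_n = (n + ½)ℏω₀: E_4 = 4.5 × 11 = 49.50.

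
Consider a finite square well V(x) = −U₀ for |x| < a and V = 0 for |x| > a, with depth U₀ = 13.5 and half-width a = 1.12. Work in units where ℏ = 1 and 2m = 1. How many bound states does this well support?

Define the well-strength parameter z₀ = (a/ℏ)√(2mU₀) = 1.12 × √(2·0.5·13.5) = 4.115.
A new bound state (alternating even/odd) appears each time z₀ passes a multiple of π/2, so N = ⌊2z₀/π⌋ + 1 = ⌊2.620⌋ + 1 = 3.

N = 3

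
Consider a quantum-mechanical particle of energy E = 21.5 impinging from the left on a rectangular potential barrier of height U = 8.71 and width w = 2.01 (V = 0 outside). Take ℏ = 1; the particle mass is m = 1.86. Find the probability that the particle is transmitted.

Above the barrier the interior wavenumber is k₂ = √(2m(E − U))/ℏ = 6.898, giving phase k₂w = 13.86.
T = [1 + U² sin²(k₂w) / (4E(E − U))]⁻¹ = 1/1.064 = 0.940.

T = 0.940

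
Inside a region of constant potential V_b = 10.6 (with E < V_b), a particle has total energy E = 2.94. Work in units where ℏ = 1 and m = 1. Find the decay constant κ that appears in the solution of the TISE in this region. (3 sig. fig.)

Since E < V_b the TISE in this region is ψ'' = κ²ψ with κ = √(2m(V_b − E))/ℏ.
κ = √(2 × 1 × 7.66) = 3.914.

κ = 3.91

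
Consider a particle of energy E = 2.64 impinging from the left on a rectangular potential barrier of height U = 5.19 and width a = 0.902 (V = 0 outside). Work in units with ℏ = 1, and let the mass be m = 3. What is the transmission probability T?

T = 0.00344

Since E < U the interior solution is evanescent with decay constant κ = √(2m(U − E))/ℏ = 3.912.
κa = 3.528, sinh(κa) = 17.02.
Matching ψ, ψ′ at both faces gives T = [1 + U² sinh²(κa) / (4E(U − E))]⁻¹ = 1/290.6 = 0.00344.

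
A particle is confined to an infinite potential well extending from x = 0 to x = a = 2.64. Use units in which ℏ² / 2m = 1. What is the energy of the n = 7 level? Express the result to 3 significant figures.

E = 69.4

The infinite-well eigenfunctions ψ_n = √(2/a) sin(nπx/a) vanish at both walls, giving E_n = n²π²ℏ²/(2ma²).
E_7 = 7² × π² / (2 × 0.5 × 2.64²) = 69.39.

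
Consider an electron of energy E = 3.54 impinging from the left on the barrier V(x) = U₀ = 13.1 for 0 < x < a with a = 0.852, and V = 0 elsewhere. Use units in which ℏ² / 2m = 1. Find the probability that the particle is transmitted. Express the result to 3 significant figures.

Since E < U₀ the interior solution is evanescent with decay constant κ = √(2m(U₀ − E))/ℏ = 3.092.
κa = 2.634, sinh(κa) = 6.931.
The exact tunnelling result is T⁻¹ = 1 + U₀² sinh²(κa) / [4E(U₀ − E)] = 61.90, so T = 0.0162.

T = 0.0162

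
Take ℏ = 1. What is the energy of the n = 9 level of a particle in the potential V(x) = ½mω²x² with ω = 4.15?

Using E_n = (n + ½)ℏω: E_9 = 9.5 × 4.15 = 39.43.

E = 39.4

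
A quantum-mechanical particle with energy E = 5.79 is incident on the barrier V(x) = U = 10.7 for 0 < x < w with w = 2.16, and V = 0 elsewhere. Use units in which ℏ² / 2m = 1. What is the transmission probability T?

E < U: inside the barrier ψ ∝ e^{±κx} with κ = √(2m(U − E))/ℏ = 2.216.
κw = 4.786, sinh(κw) = 59.92.
The exact tunnelling result is T⁻¹ = 1 + U² sinh²(κw) / [4E(U − E)] = 3616, so T = 0.000277.

T = 0.000277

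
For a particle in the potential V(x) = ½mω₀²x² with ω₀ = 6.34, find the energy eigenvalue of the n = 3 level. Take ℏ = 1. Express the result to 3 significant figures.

E = 22.2

Using E_n = (n + ½)ℏω₀: E_3 = 3.5 × 6.34 = 22.19.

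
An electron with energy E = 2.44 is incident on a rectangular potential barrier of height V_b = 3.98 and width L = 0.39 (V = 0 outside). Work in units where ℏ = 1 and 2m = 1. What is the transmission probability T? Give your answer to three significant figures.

T = 0.789

Since E < V_b the interior solution is evanescent with decay constant κ = √(2m(V_b − E))/ℏ = 1.241.
κL = 0.4840, sinh(κL) = 0.5031.
Matching ψ, ψ′ at both faces gives T = [1 + V_b² sinh²(κL) / (4E(V_b − E))]⁻¹ = 1/1.267 = 0.789.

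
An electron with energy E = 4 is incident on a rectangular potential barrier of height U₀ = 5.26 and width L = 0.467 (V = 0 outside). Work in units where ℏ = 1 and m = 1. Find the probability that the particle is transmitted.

T = 0.525

E < U₀: inside the barrier ψ ∝ e^{±κx} with κ = √(2m(U₀ − E))/ℏ = 1.587.
κL = 0.7413, sinh(κL) = 0.8111.
Matching ψ, ψ′ at both faces gives T = [1 + U₀² sinh²(κL) / (4E(U₀ − E))]⁻¹ = 1/1.903 = 0.525.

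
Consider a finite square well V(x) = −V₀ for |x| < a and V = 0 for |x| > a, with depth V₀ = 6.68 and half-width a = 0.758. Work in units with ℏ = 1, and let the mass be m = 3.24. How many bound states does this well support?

N = 4

Define the well-strength parameter z₀ = (a/ℏ)√(2mV₀) = 0.758 × √(2·3.24·6.68) = 4.987.
A new bound state (alternating even/odd) appears each time z₀ passes a multiple of π/2, so N = ⌊2z₀/π⌋ + 1 = ⌊3.175⌋ + 1 = 4.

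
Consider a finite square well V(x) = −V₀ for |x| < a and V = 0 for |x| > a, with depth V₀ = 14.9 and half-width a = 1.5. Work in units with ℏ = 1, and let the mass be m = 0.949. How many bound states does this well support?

Define the well-strength parameter z₀ = (a/ℏ)√(2mV₀) = 1.5 × √(2·0.949·14.9) = 7.977.
A new bound state (alternating even/odd) appears each time z₀ passes a multiple of π/2, so N = ⌊2z₀/π⌋ + 1 = ⌊5.078⌋ + 1 = 6.

N = 6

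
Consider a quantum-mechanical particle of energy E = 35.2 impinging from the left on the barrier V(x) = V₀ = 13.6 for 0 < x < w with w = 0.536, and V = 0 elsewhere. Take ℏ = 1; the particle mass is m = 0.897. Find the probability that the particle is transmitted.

T = 0.998

E > V₀: inside the barrier k₂ = √(2m(E − V₀))/ℏ = 6.225, k₂w = 3.337.
T = [1 + V₀² sin²(k₂w) / (4E(E − V₀))]⁻¹ = 1/1.002 = 0.998.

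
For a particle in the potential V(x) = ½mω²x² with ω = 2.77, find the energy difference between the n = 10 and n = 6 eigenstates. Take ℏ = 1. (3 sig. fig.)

E_n = ℏω(n + ½), so ΔE = (10 − 6) ℏω = 4 × 2.77 = 11.08.

ΔE = 11.1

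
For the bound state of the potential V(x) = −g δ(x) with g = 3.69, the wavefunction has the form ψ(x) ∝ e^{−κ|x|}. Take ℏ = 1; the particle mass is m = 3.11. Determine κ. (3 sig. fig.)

Integrate −(ℏ²/2m)ψ'' − gδ(x)ψ = Eψ from −ε to +ε: the ψ'' term gives ψ'(0⁺) − ψ'(0⁻) and the δ term gives −(2mg/ℏ²)ψ(0).
With ψ ∝ e^{−κ|x|} this yields −2κ = −2mg/ℏ², so κ = mg/ℏ² = 11.48.

κ = 11.5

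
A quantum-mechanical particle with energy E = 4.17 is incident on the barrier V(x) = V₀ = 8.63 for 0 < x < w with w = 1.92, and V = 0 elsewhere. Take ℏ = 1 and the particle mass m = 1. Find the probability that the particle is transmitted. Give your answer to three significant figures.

T = 0.0000418

Since E < V₀ the interior solution is evanescent with decay constant κ = √(2m(V₀ − E))/ℏ = 2.987.
κw = 5.734, sinh(κw) = 154.7.
The exact tunnelling result is T⁻¹ = 1 + V₀² sinh²(κw) / [4E(V₀ − E)] = 23950, so T = 0.0000418.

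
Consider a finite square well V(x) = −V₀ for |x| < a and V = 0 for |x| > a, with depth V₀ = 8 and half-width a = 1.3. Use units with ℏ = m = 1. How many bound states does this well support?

Define the well-strength parameter z₀ = (a/ℏ)√(2mV₀) = 1.3 × √(2·1·8) = 5.200.
The even/odd transcendental equations gain one root per π/2 in z₀, giving N = 1 + ⌊2z₀/π⌋ = 1 + ⌊3.310⌋ = 4.

N = 4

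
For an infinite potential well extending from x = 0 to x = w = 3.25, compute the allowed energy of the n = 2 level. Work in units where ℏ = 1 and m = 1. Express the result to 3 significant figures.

E = 1.87

Requiring ψ(0) = ψ(w) = 0 quantises k = nπ/w, hence E_n = ℏ²k²/2m = n²π²ℏ²/(2mw²).
E_2 = 2² × π² / (2 × 1 × 3.25²) = 1.869.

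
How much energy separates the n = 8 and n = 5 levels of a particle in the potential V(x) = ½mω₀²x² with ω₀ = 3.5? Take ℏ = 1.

ΔE = 10.5

E_n = ℏω₀(n + ½), so ΔE = (8 − 5) ℏω₀ = 3 × 3.5 = 10.50.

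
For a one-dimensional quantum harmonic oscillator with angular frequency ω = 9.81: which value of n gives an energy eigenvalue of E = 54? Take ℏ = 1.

n = 5

Invert E_n = (n + ½)ℏω: n = E/ℏω − ½ = 5.005, so n = 5.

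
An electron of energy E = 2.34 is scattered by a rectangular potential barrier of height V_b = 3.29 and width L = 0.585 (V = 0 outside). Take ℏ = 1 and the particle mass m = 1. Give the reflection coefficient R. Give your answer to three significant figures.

R = 0.495

E < V_b: inside the barrier ψ ∝ e^{±κx} with κ = √(2m(V_b − E))/ℏ = 1.378.
κL = 0.8064, sinh(κL) = 0.8966.
Matching ψ, ψ′ at both faces gives T = [1 + V_b² sinh²(κL) / (4E(V_b − E))]⁻¹ = 1/1.979 = 0.505.
R = 1 − T = 0.495.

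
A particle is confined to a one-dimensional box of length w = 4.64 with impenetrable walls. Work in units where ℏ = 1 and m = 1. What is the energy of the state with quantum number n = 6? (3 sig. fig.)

E = 8.25

The infinite-well eigenfunctions ψ_n = √(2/w) sin(nπx/w) vanish at both walls, giving E_n = n²π²ℏ²/(2mw²).
E_6 = 6² × π² / (2 × 1 × 4.64²) = 8.252.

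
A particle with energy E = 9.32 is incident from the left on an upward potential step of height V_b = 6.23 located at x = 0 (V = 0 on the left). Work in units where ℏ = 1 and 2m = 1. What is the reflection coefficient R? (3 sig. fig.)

R = 0.0725

On each side the TISE gives plane waves with k = √(2m(E − V))/ℏ: k₁ = √(2·½·9.32) = 3.053, k₂ = √(2·½·3.09) = 1.758.
Matching ψ and ψ′ at x = 0 gives r = (k₁ − k₂)/(k₁ + k₂), so R = r² = 0.07247 and T = 1 − R = 0.9275.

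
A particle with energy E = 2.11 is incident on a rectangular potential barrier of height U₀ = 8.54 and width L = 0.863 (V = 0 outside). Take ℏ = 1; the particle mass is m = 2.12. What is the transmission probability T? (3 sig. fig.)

T = 0.000363

E < U₀: inside the barrier ψ ∝ e^{±κx} with κ = √(2m(U₀ − E))/ℏ = 5.221.
κL = 4.506, sinh(κL) = 45.28.
Matching ψ, ψ′ at both faces gives T = [1 + U₀² sinh²(κL) / (4E(U₀ − E))]⁻¹ = 1/2756 = 0.000363.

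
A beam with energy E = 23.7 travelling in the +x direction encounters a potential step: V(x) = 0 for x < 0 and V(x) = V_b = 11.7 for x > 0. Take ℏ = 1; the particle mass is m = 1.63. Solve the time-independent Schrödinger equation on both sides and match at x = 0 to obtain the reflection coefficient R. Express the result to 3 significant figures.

The wavenumbers are k₁ = √(2mE)/ℏ = 8.790 on the left and k₂ = √(2m(E − V_b))/ℏ = 6.255 on the right.
Matching ψ and ψ′ at x = 0 gives r = (k₁ − k₂)/(k₁ + k₂), so R = r² = 0.02840 and T = 1 − R = 0.9716.

R = 0.0284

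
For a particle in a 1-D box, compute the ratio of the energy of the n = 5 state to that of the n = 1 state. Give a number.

Since E_n ∝ n², the ratio is (5/1)² = 25.

25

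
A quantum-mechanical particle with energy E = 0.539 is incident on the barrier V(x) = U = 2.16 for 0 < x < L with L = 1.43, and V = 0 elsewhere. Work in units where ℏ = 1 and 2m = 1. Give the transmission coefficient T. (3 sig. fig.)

E < U: inside the barrier ψ ∝ e^{±κx} with κ = √(2m(U − E))/ℏ = 1.273.
κL = 1.821, sinh(κL) = 3.007.
Matching ψ, ψ′ at both faces gives T = [1 + U² sinh²(κL) / (4E(U − E))]⁻¹ = 1/13.07 = 0.0765.

T = 0.0765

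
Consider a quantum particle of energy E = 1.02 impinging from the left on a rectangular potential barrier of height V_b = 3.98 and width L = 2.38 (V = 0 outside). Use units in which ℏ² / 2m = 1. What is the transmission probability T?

T = 0.000846

E < V_b: inside the barrier ψ ∝ e^{±κx} with κ = √(2m(V_b − E))/ℏ = 1.720.
κL = 4.095, sinh(κL) = 30.00.
Matching ψ, ψ′ at both faces gives T = [1 + V_b² sinh²(κL) / (4E(V_b − E))]⁻¹ = 1/1182 = 0.000846.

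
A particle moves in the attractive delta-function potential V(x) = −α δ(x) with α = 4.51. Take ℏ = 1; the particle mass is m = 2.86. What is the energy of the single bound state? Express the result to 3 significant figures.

For x ≠ 0 the bound state is ψ ∝ e^{−κ|x|}; integrating the TISE across the delta gives the cusp condition 2κ = 2mα/ℏ², so κ = 12.90.
Then E = −ℏ²κ²/(2m) = −mα²/(2ℏ²) = -29.09.

E = -29.1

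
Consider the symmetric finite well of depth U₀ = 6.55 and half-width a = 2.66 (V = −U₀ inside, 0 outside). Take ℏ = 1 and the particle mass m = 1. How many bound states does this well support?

N = 7

Define the well-strength parameter z₀ = (a/ℏ)√(2mU₀) = 2.66 × √(2·1·6.55) = 9.628.
The even/odd transcendental equations gain one root per π/2 in z₀, giving N = 1 + ⌊2z₀/π⌋ = 1 + ⌊6.129⌋ = 7.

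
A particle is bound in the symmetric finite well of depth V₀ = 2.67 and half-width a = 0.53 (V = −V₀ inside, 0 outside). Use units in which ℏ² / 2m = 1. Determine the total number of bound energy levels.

N = 1

Define the well-strength parameter z₀ = (a/ℏ)√(2mV₀) = 0.53 × √(2·0.5·2.67) = 0.8660.
The even/odd transcendental equations gain one root per π/2 in z₀, giving N = 1 + ⌊2z₀/π⌋ = 1 + ⌊0.5513⌋ = 1.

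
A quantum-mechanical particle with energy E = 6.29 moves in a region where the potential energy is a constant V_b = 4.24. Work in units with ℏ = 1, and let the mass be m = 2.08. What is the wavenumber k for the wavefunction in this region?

With E > V_b the solution is oscillatory, ψ ∝ e^{±ikx} with k = √(2m(E − V_b))/ℏ.
k = √(2 × 2.08 × 2.05) = 2.920.

k = 2.92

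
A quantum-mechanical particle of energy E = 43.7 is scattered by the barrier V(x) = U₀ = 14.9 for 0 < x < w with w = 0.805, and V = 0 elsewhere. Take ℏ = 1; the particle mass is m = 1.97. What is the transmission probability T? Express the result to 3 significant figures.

E > U₀: inside the barrier k₂ = √(2m(E − U₀))/ℏ = 10.65, k₂w = 8.575.
T = [1 + U₀² sin²(k₂w) / (4E(E − U₀))]⁻¹ = 1/1.025 = 0.976.

T = 0.976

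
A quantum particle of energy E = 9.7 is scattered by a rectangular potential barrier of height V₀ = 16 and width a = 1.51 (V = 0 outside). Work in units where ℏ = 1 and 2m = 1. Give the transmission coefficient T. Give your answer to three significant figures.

T = 0.00195

Since E < V₀ the interior solution is evanescent with decay constant κ = √(2m(V₀ − E))/ℏ = 2.510.
κa = 3.790, sinh(κa) = 22.12.
The exact tunnelling result is T⁻¹ = 1 + V₀² sinh²(κa) / [4E(V₀ − E)] = 513.4, so T = 0.00195.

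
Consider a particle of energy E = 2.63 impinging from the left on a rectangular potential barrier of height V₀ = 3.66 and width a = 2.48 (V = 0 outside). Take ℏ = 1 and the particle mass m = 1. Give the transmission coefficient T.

T = 0.00262

Since E < V₀ the interior solution is evanescent with decay constant κ = √(2m(V₀ − E))/ℏ = 1.435.
κa = 3.559, sinh(κa) = 17.56.
The exact tunnelling result is T⁻¹ = 1 + V₀² sinh²(κa) / [4E(V₀ − E)] = 382.1, so T = 0.00262.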